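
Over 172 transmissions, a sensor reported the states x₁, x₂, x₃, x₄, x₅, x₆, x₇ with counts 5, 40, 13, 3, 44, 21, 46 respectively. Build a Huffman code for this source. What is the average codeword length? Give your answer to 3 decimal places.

2.413 bits/symbol

Probabilities are the counts divided by 172.
Repeatedly combine the two least-probable nodes; the expected code length is the sum of the merged weights.
merge 3/172 + 5/172 → 2/43
merge 2/43 + 13/172 → 21/172
merge 21/172 + 21/172 → 21/86
merge 10/43 + 21/86 → 41/86
merge 11/43 + 23/86 → 45/86
merge 41/86 + 45/86 → 1
L = 2/43 + 21/172 + 21/86 + 41/86 + 45/86 + 1 = 415/172 ≈ 2.413 bits/symbol.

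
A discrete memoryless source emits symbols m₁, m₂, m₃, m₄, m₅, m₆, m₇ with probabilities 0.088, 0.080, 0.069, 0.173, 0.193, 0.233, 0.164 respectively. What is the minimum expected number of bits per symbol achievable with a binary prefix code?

2.723 bits/symbol

Repeatedly combine the two least-probable nodes; the expected code length is the sum of the merged weights.
merge 69/1000 + 2/25 → 149/1000
merge 11/125 + 149/1000 → 237/1000
merge 41/250 + 173/1000 → 337/1000
merge 193/1000 + 233/1000 → 213/500
merge 237/1000 + 337/1000 → 287/500
merge 213/500 + 287/500 → 1
L = 149/1000 + 237/1000 + 337/1000 + 213/500 + 287/500 + 1 = 2723/1000 = 2.723 bits/symbol.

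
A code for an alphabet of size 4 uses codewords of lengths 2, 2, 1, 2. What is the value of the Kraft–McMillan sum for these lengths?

1.25

With common denominator 2^2 = 4: Σ 2^(−ℓᵢ) = 1/4 + 1/4 + 2/4 + 1/4 = 5/4 = 1.25.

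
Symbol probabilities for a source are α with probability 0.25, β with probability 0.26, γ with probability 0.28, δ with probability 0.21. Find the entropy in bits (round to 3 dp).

H = −Σ pᵢ log₂ pᵢ.
−0.25·log₂(0.25) = 0.5000
−0.26·log₂(0.26) = 0.5053
−0.28·log₂(0.28) = 0.5142
−0.21·log₂(0.21) = 0.4728
Sum ≈ 1.9923 → 1.992 bits.

1.992 bits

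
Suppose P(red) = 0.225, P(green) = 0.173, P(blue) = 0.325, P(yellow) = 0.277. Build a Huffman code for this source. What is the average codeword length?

Repeatedly combine the two least-probable nodes; the expected code length is the sum of the merged weights.
merge 173/1000 + 9/40 → 199/500
merge 277/1000 + 13/40 → 301/500
merge 199/500 + 301/500 → 1
L = 199/500 + 301/500 + 1 = 2 bits/symbol.

2 bits/symbol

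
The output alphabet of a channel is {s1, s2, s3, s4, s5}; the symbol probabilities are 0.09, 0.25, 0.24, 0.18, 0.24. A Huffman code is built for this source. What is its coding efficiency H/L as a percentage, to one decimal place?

Entropy H = −Σ p log₂ p ≈ 2.2462 bits.
Huffman merges: 9/100+9/50→27/100; 6/25+6/25→12/25; 1/4+27/100→13/25; 12/25+13/25→1. L = 227/100 ≈ 2.2700.
Efficiency = H/L = 2.2462/2.2700 = 99.0%.

99.0%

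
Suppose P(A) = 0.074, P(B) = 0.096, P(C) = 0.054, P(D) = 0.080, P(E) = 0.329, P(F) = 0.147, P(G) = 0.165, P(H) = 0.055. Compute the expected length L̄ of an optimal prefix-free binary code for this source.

2.769 bits/symbol

Repeatedly combine the two least-probable nodes; the expected code length is the sum of the merged weights.
merge 27/500 + 11/200 → 109/1000
merge 37/500 + 2/25 → 77/500
merge 12/125 + 109/1000 → 41/200
merge 147/1000 + 77/500 → 301/1000
merge 33/200 + 41/200 → 37/100
merge 301/1000 + 329/1000 → 63/100
merge 37/100 + 63/100 → 1
L = 109/1000 + 77/500 + 41/200 + 301/1000 + 37/100 + 63/100 + 1 = 2769/1000 = 2.769 bits/symbol.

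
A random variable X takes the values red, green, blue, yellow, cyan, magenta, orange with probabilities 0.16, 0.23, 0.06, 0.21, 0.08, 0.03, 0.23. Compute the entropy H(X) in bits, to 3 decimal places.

2.558 bits

H = −Σ pᵢ log₂ pᵢ.
−0.16·log₂(0.16) = 0.4230
−0.23·log₂(0.23) = 0.4877
−0.06·log₂(0.06) = 0.2435
−0.21·log₂(0.21) = 0.4728
−0.08·log₂(0.08) = 0.2915
−0.03·log₂(0.03) = 0.1518
−0.23·log₂(0.23) = 0.4877
Sum ≈ 2.5580 → 2.558 bits.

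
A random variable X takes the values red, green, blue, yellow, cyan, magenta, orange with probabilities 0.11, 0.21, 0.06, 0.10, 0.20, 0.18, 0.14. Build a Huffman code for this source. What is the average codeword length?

Repeatedly combine the two least-probable nodes; the expected code length is the sum of the merged weights.
merge 3/50 + 1/10 → 4/25
merge 11/100 + 7/50 → 1/4
merge 4/25 + 9/50 → 17/50
merge 1/5 + 21/100 → 41/100
merge 1/4 + 17/50 → 59/100
merge 41/100 + 59/100 → 1
L = 4/25 + 1/4 + 17/50 + 41/100 + 59/100 + 1 = 11/4 = 2.75 bits/symbol.

2.75 bits/symbol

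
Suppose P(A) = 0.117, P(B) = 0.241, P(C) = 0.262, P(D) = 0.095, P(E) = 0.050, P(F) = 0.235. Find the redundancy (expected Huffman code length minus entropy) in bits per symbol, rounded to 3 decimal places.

0.014 bits

Entropy H = −Σ p log₂ p ≈ 2.3929 bits.
Huffman merges: 1/20+19/200→29/200; 117/1000+29/200→131/500; 47/200+241/1000→119/250; 131/500+131/500→131/250; 119/250+131/250→1. L = 2407/1000 ≈ 2.4070.
L − H = 2.4070 − 2.3929 = 0.014 bits.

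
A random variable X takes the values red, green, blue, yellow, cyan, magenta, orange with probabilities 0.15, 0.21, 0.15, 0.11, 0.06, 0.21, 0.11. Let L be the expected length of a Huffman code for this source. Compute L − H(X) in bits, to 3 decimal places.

0.039 bits

Entropy H = −Σ p log₂ p ≈ 2.7108 bits.
Huffman merges: 3/50+11/100→17/100; 11/100+3/20→13/50; 3/20+17/100→8/25; 21/100+21/100→21/50; 13/50+8/25→29/50; 21/50+29/50→1. L = 11/4 ≈ 2.7500.
L − H = 2.7500 − 2.7108 = 0.039 bits.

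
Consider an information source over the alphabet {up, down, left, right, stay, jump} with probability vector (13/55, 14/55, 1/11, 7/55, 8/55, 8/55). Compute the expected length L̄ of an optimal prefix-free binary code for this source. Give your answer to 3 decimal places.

2.509 bits/symbol

Repeatedly combine the two least-probable nodes; the expected code length is the sum of the merged weights.
merge 1/11 + 7/55 → 12/55
merge 8/55 + 8/55 → 16/55
merge 12/55 + 13/55 → 5/11
merge 14/55 + 16/55 → 6/11
merge 5/11 + 6/11 → 1
L = 12/55 + 16/55 + 5/11 + 6/11 + 1 = 138/55 ≈ 2.509 bits/symbol.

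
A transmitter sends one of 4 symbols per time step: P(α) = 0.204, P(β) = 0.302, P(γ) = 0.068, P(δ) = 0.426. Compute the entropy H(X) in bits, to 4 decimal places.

1.7777 bits

H = −Σ pᵢ log₂ pᵢ.
−0.204·log₂(0.204) = 0.4678
−0.302·log₂(0.302) = 0.5217
−0.068·log₂(0.068) = 0.2637
−0.426·log₂(0.426) = 0.5244
Sum ≈ 1.7777 → 1.7777 bits.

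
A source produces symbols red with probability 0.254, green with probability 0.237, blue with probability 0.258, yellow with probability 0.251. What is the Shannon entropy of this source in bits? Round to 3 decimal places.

H = −Σ pᵢ log₂ pᵢ.
−0.254·log₂(0.254) = 0.5022
−0.237·log₂(0.237) = 0.4923
−0.258·log₂(0.258) = 0.5043
−0.251·log₂(0.251) = 0.5006
Sum ≈ 1.9993 → 1.999 bits.

1.999 bits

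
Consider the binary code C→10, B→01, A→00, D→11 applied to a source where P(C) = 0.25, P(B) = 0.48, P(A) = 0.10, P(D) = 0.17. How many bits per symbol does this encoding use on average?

L̄ = Σ pᵢ·ℓᵢ = 0.25·2 + 0.48·2 + 0.10·2 + 0.17·2 = 2 bits/symbol.

2 bits/symbol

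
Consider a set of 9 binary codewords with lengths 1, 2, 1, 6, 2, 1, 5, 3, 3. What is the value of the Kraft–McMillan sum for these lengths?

2.296875

With common denominator 2^6 = 64: Σ 2^(−ℓᵢ) = 32/64 + 16/64 + 32/64 + 1/64 + 16/64 + 32/64 + 2/64 + 8/64 + 8/64 = 147/64 = 2.296875.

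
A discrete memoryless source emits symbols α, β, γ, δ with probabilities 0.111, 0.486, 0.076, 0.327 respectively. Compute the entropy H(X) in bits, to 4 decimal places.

H = −Σ pᵢ log₂ pᵢ.
−0.111·log₂(0.111) = 0.3520
−0.486·log₂(0.486) = 0.5059
−0.076·log₂(0.076) = 0.2826
−0.327·log₂(0.327) = 0.5273
Sum ≈ 1.6678 → 1.6678 bits.

1.6678 bits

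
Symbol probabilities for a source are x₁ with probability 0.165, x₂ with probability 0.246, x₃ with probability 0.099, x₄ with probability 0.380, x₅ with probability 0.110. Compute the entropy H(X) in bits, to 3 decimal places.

H = −Σ pᵢ log₂ pᵢ.
−0.165·log₂(0.165) = 0.4289
−0.246·log₂(0.246) = 0.4977
−0.099·log₂(0.099) = 0.3303
−0.380·log₂(0.380) = 0.5305
−0.110·log₂(0.110) = 0.3503
Sum ≈ 2.1377 → 2.138 bits.

2.138 bits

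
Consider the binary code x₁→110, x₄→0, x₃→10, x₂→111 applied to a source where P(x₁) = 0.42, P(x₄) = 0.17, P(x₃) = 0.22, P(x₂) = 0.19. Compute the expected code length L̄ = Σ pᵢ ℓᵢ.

L̄ = Σ pᵢ·ℓᵢ = 0.42·3 + 0.17·1 + 0.22·2 + 0.19·3 = 2.44 bits/symbol.

2.44 bits/symbol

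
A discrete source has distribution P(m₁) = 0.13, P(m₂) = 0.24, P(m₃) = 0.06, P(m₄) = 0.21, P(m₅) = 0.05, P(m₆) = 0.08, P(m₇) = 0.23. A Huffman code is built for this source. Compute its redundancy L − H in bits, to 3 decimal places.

Entropy H = −Σ p log₂ p ≈ 2.5884 bits.
Huffman merges: 1/20+3/50→11/100; 2/25+11/100→19/100; 13/100+19/100→8/25; 21/100+23/100→11/25; 6/25+8/25→14/25; 11/25+14/25→1. L = 131/50 ≈ 2.6200.
L − H = 2.6200 − 2.5884 = 0.032 bits.

0.032 bits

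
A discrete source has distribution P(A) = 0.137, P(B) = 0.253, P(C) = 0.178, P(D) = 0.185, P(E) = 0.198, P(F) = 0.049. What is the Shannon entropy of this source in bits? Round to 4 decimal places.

H = −Σ pᵢ log₂ pᵢ.
−0.137·log₂(0.137) = 0.3929
−0.253·log₂(0.253) = 0.5016
−0.178·log₂(0.178) = 0.4432
−0.185·log₂(0.185) = 0.4504
−0.198·log₂(0.198) = 0.4626
−0.049·log₂(0.049) = 0.2132
Sum ≈ 2.4639 → 2.4639 bits.

2.4639 bits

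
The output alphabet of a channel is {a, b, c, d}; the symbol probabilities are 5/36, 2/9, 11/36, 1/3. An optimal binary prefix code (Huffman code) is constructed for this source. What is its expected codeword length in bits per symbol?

2 bits/symbol

Repeatedly combine the two least-probable nodes; the expected code length is the sum of the merged weights.
merge 5/36 + 2/9 → 13/36
merge 11/36 + 1/3 → 23/36
merge 13/36 + 23/36 → 1
L = 13/36 + 23/36 + 1 = 2 bits/symbol.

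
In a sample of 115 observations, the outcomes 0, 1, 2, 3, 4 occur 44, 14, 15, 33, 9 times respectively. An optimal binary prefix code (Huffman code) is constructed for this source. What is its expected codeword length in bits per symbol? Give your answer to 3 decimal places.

Probabilities are the counts divided by 115.
Repeatedly combine the two least-probable nodes; the expected code length is the sum of the merged weights.
merge 9/115 + 14/115 → 1/5
merge 3/23 + 1/5 → 38/115
merge 33/115 + 38/115 → 71/115
merge 44/115 + 71/115 → 1
L = 1/5 + 38/115 + 71/115 + 1 = 247/115 ≈ 2.148 bits/symbol.

2.148 bits/symbol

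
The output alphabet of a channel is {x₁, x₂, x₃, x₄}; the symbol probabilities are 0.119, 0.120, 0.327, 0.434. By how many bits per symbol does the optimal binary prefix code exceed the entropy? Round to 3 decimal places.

Entropy H = −Σ p log₂ p ≈ 1.7825 bits.
Huffman merges: 119/1000+3/25→239/1000; 239/1000+327/1000→283/500; 217/500+283/500→1. L = 361/200 ≈ 1.8050.
L − H = 1.8050 − 1.7825 = 0.023 bits.

0.023 bits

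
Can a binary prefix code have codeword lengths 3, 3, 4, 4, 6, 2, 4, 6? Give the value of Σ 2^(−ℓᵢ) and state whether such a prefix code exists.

With common denominator 2^6 = 64: Σ 2^(−ℓᵢ) = 8/64 + 8/64 + 4/64 + 4/64 + 1/64 + 16/64 + 4/64 + 1/64 = 46/64 = 0.71875.
Kraft's inequality requires Σ ≤ 1; here Σ = 0.71875 ≤ 1, so such a prefix code exists.

0.71875; yes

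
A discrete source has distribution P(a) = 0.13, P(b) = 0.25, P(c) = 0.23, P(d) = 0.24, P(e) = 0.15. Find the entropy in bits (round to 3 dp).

2.275 bits

H = −Σ pᵢ log₂ pᵢ.
−0.13·log₂(0.13) = 0.3826
−0.25·log₂(0.25) = 0.5000
−0.23·log₂(0.23) = 0.4877
−0.24·log₂(0.24) = 0.4941
−0.15·log₂(0.15) = 0.4105
Sum ≈ 2.2750 → 2.275 bits.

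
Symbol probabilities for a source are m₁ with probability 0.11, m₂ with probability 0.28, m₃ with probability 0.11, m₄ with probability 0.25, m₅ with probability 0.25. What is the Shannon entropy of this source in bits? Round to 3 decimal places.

H = −Σ pᵢ log₂ pᵢ.
−0.11·log₂(0.11) = 0.3503
−0.28·log₂(0.28) = 0.5142
−0.11·log₂(0.11) = 0.3503
−0.25·log₂(0.25) = 0.5000
−0.25·log₂(0.25) = 0.5000
Sum ≈ 2.2148 → 2.215 bits.

2.215 bits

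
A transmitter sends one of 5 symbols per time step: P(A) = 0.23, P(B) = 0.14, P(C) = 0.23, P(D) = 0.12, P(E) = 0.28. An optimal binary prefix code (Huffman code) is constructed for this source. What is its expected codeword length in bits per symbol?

2.26 bits/symbol

Repeatedly combine the two least-probable nodes; the expected code length is the sum of the merged weights.
merge 3/25 + 7/50 → 13/50
merge 23/100 + 23/100 → 23/50
merge 13/50 + 7/25 → 27/50
merge 23/50 + 27/50 → 1
L = 13/50 + 23/50 + 27/50 + 1 = 113/50 = 2.26 bits/symbol.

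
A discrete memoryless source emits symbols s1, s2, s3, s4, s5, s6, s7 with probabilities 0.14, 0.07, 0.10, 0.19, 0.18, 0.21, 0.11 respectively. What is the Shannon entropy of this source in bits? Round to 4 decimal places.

2.7215 bits

H = −Σ pᵢ log₂ pᵢ.
−0.14·log₂(0.14) = 0.3971
−0.07·log₂(0.07) = 0.2686
−0.10·log₂(0.10) = 0.3322
−0.19·log₂(0.19) = 0.4552
−0.18·log₂(0.18) = 0.4453
−0.21·log₂(0.21) = 0.4728
−0.11·log₂(0.11) = 0.3503
Sum ≈ 2.7215 → 2.7215 bits.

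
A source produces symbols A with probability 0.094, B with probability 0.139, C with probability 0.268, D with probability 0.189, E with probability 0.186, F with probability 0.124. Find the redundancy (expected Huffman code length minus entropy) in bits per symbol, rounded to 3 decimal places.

Entropy H = −Σ p log₂ p ≈ 2.5045 bits.
Huffman merges: 47/500+31/250→109/500; 139/1000+93/500→13/40; 189/1000+109/500→407/1000; 67/250+13/40→593/1000; 407/1000+593/1000→1. L = 2543/1000 ≈ 2.5430.
L − H = 2.5430 − 2.5045 = 0.038 bits.

0.038 bits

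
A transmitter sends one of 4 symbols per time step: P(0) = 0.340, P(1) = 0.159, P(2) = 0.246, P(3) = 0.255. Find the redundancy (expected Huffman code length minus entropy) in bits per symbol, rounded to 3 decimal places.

Entropy H = −Σ p log₂ p ≈ 1.9514 bits.
Huffman merges: 159/1000+123/500→81/200; 51/200+17/50→119/200; 81/200+119/200→1. L = 2 ≈ 2.0000.
L − H = 2.0000 − 1.9514 = 0.049 bits.

0.049 bits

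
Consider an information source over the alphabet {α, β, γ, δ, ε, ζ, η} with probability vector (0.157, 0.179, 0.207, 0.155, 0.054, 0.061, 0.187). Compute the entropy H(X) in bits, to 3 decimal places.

2.677 bits

H = −Σ pᵢ log₂ pᵢ.
−0.157·log₂(0.157) = 0.4194
−0.179·log₂(0.179) = 0.4443
−0.207·log₂(0.207) = 0.4704
−0.155·log₂(0.155) = 0.4169
−0.054·log₂(0.054) = 0.2274
−0.061·log₂(0.061) = 0.2461
−0.187·log₂(0.187) = 0.4523
Sum ≈ 2.6768 → 2.677 bits.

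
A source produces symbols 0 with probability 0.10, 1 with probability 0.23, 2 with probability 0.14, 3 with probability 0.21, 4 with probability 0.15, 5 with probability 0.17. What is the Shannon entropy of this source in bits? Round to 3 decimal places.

2.535 bits

H = −Σ pᵢ log₂ pᵢ.
−0.10·log₂(0.10) = 0.3322
−0.23·log₂(0.23) = 0.4877
−0.14·log₂(0.14) = 0.3971
−0.21·log₂(0.21) = 0.4728
−0.15·log₂(0.15) = 0.4105
−0.17·log₂(0.17) = 0.4346
Sum ≈ 2.5349 → 2.535 bits.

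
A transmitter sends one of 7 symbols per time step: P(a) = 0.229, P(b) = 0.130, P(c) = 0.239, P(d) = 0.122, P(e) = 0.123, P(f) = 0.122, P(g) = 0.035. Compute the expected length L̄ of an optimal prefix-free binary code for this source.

2.689 bits/symbol

Repeatedly combine the two least-probable nodes; the expected code length is the sum of the merged weights.
merge 7/200 + 61/500 → 157/1000
merge 61/500 + 123/1000 → 49/200
merge 13/100 + 157/1000 → 287/1000
merge 229/1000 + 239/1000 → 117/250
merge 49/200 + 287/1000 → 133/250
merge 117/250 + 133/250 → 1
L = 157/1000 + 49/200 + 287/1000 + 117/250 + 133/250 + 1 = 2689/1000 = 2.689 bits/symbol.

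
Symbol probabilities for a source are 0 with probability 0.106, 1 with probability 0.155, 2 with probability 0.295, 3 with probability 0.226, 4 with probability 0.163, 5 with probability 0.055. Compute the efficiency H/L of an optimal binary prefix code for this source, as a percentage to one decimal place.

97.8%

Entropy H = −Σ p log₂ p ≈ 2.4213 bits.
Huffman merges: 11/200+53/500→161/1000; 31/200+161/1000→79/250; 163/1000+113/500→389/1000; 59/200+79/250→611/1000; 389/1000+611/1000→1. L = 2477/1000 ≈ 2.4770.
Efficiency = H/L = 2.4213/2.4770 = 97.8%.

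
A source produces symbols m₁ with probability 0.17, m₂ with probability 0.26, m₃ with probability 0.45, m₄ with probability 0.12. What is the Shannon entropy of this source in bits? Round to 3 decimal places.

H = −Σ pᵢ log₂ pᵢ.
−0.17·log₂(0.17) = 0.4346
−0.26·log₂(0.26) = 0.5053
−0.45·log₂(0.45) = 0.5184
−0.12·log₂(0.12) = 0.3671
Sum ≈ 1.8253 → 1.825 bits.

1.825 bits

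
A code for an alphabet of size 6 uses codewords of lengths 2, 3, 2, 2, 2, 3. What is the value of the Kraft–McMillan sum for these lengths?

With common denominator 2^3 = 8: Σ 2^(−ℓᵢ) = 2/8 + 1/8 + 2/8 + 2/8 + 2/8 + 1/8 = 10/8 = 1.25.

1.25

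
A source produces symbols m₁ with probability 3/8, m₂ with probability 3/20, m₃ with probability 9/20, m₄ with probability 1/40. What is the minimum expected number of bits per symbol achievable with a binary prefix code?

1.725 bits/symbol

Repeatedly combine the two least-probable nodes; the expected code length is the sum of the merged weights.
merge 1/40 + 3/20 → 7/40
merge 7/40 + 3/8 → 11/20
merge 9/20 + 11/20 → 1
L = 7/40 + 11/20 + 1 = 69/40 = 1.725 bits/symbol.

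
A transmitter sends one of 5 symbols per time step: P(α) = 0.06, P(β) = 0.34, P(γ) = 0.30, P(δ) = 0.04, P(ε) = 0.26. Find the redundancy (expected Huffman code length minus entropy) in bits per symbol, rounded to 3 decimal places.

0.115 bits

Entropy H = −Σ p log₂ p ≈ 1.9848 bits.
Huffman merges: 1/25+3/50→1/10; 1/10+13/50→9/25; 3/10+17/50→16/25; 9/25+16/25→1. L = 21/10 ≈ 2.1000.
L − H = 2.1000 − 1.9848 = 0.115 bits.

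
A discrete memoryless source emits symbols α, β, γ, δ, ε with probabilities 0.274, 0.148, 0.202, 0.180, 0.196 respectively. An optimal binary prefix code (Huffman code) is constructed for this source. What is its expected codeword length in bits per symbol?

2.328 bits/symbol

Repeatedly combine the two least-probable nodes; the expected code length is the sum of the merged weights.
merge 37/250 + 9/50 → 41/125
merge 49/250 + 101/500 → 199/500
merge 137/500 + 41/125 → 301/500
merge 199/500 + 301/500 → 1
L = 41/125 + 199/500 + 301/500 + 1 = 291/125 = 2.328 bits/symbol.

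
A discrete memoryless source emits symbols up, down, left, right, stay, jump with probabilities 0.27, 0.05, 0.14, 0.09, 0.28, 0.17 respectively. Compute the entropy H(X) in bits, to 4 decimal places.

H = −Σ pᵢ log₂ pᵢ.
−0.27·log₂(0.27) = 0.5100
−0.05·log₂(0.05) = 0.2161
−0.14·log₂(0.14) = 0.3971
−0.09·log₂(0.09) = 0.3127
−0.28·log₂(0.28) = 0.5142
−0.17·log₂(0.17) = 0.4346
Sum ≈ 2.3847 → 2.3847 bits.

2.3847 bits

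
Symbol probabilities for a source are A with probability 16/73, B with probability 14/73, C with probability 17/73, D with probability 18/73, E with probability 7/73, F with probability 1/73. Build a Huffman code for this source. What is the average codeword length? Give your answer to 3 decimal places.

2.411 bits/symbol

Repeatedly combine the two least-probable nodes; the expected code length is the sum of the merged weights.
merge 1/73 + 7/73 → 8/73
merge 8/73 + 14/73 → 22/73
merge 16/73 + 17/73 → 33/73
merge 18/73 + 22/73 → 40/73
merge 33/73 + 40/73 → 1
L = 8/73 + 22/73 + 33/73 + 40/73 + 1 = 176/73 ≈ 2.411 bits/symbol.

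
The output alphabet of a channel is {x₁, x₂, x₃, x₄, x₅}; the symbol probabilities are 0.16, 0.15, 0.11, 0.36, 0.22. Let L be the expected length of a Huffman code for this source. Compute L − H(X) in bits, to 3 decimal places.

Entropy H = −Σ p log₂ p ≈ 2.1950 bits.
Huffman merges: 11/100+3/20→13/50; 4/25+11/50→19/50; 13/50+9/25→31/50; 19/50+31/50→1. L = 113/50 ≈ 2.2600.
L − H = 2.2600 − 2.1950 = 0.065 bits.

0.065 bits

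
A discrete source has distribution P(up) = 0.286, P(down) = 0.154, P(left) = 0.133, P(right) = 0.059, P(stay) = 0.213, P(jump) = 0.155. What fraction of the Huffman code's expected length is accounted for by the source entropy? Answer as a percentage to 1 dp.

Entropy H = −Σ p log₂ p ≈ 2.4523 bits.
Huffman merges: 59/1000+133/1000→24/125; 77/500+31/200→309/1000; 24/125+213/1000→81/200; 143/500+309/1000→119/200; 81/200+119/200→1. L = 2501/1000 ≈ 2.5010.
Efficiency = H/L = 2.4523/2.5010 = 98.1%.

98.1%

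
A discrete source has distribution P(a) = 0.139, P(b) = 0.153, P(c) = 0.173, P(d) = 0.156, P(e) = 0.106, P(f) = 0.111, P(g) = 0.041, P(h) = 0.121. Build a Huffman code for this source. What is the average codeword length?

Repeatedly combine the two least-probable nodes; the expected code length is the sum of the merged weights.
merge 41/1000 + 53/500 → 147/1000
merge 111/1000 + 121/1000 → 29/125
merge 139/1000 + 147/1000 → 143/500
merge 153/1000 + 39/250 → 309/1000
merge 173/1000 + 29/125 → 81/200
merge 143/500 + 309/1000 → 119/200
merge 81/200 + 119/200 → 1
L = 147/1000 + 29/125 + 143/500 + 309/1000 + 81/200 + 119/200 + 1 = 1487/500 = 2.974 bits/symbol.

2.974 bits/symbol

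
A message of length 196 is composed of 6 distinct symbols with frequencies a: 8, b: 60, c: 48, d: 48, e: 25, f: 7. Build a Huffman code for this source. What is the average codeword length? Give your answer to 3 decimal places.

Probabilities are the counts divided by 196.
Repeatedly combine the two least-probable nodes; the expected code length is the sum of the merged weights.
merge 1/28 + 2/49 → 15/196
merge 15/196 + 25/196 → 10/49
merge 10/49 + 12/49 → 22/49
merge 12/49 + 15/49 → 27/49
merge 22/49 + 27/49 → 1
L = 15/196 + 10/49 + 22/49 + 27/49 + 1 = 447/196 ≈ 2.281 bits/symbol.

2.281 bits/symbol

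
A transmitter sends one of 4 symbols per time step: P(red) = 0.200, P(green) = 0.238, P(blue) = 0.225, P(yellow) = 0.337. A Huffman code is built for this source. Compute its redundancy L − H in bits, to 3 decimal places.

0.030 bits

Entropy H = −Σ p log₂ p ≈ 1.9703 bits.
Huffman merges: 1/5+9/40→17/40; 119/500+337/1000→23/40; 17/40+23/40→1. L = 2 ≈ 2.0000.
L − H = 2.0000 − 1.9703 = 0.030 bits.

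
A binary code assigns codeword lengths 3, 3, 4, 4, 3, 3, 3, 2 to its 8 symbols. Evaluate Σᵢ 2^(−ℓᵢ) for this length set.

With common denominator 2^4 = 16: Σ 2^(−ℓᵢ) = 2/16 + 2/16 + 1/16 + 1/16 + 2/16 + 2/16 + 2/16 + 4/16 = 16/16 = 1.

1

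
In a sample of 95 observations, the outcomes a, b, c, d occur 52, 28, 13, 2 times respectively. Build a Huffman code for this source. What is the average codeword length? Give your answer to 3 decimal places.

1.611 bits/symbol

Probabilities are the counts divided by 95.
Repeatedly combine the two least-probable nodes; the expected code length is the sum of the merged weights.
merge 2/95 + 13/95 → 3/19
merge 3/19 + 28/95 → 43/95
merge 43/95 + 52/95 → 1
L = 3/19 + 43/95 + 1 = 153/95 ≈ 1.611 bits/symbol.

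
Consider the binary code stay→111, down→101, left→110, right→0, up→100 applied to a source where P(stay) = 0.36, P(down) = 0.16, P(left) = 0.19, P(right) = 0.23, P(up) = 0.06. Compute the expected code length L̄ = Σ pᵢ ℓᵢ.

2.54 bits/symbol

L̄ = Σ pᵢ·ℓᵢ = 0.36·3 + 0.16·3 + 0.19·3 + 0.23·1 + 0.06·3 = 2.54 bits/symbol.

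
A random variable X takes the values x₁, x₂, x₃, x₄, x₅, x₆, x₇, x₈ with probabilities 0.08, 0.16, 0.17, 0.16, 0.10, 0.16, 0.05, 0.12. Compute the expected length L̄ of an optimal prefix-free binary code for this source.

Repeatedly combine the two least-probable nodes; the expected code length is the sum of the merged weights.
merge 1/20 + 2/25 → 13/100
merge 1/10 + 3/25 → 11/50
merge 13/100 + 4/25 → 29/100
merge 4/25 + 4/25 → 8/25
merge 17/100 + 11/50 → 39/100
merge 29/100 + 8/25 → 61/100
merge 39/100 + 61/100 → 1
L = 13/100 + 11/50 + 29/100 + 8/25 + 39/100 + 61/100 + 1 = 74/25 = 2.96 bits/symbol.

2.96 bits/symbol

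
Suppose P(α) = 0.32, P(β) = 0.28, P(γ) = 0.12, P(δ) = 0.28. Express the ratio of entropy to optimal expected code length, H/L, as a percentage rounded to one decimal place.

Entropy H = −Σ p log₂ p ≈ 1.9215 bits.
Huffman merges: 3/25+7/25→2/5; 7/25+8/25→3/5; 2/5+3/5→1. L = 2 ≈ 2.0000.
Efficiency = H/L = 1.9215/2.0000 = 96.1%.

96.1%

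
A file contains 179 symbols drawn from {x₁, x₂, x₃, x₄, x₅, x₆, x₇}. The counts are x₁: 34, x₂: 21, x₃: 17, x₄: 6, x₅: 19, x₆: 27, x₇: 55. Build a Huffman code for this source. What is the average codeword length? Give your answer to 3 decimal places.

Probabilities are the counts divided by 179.
Repeatedly combine the two least-probable nodes; the expected code length is the sum of the merged weights.
merge 6/179 + 17/179 → 23/179
merge 19/179 + 21/179 → 40/179
merge 23/179 + 27/179 → 50/179
merge 34/179 + 40/179 → 74/179
merge 50/179 + 55/179 → 105/179
merge 74/179 + 105/179 → 1
L = 23/179 + 40/179 + 50/179 + 74/179 + 105/179 + 1 = 471/179 ≈ 2.631 bits/symbol.

2.631 bits/symbol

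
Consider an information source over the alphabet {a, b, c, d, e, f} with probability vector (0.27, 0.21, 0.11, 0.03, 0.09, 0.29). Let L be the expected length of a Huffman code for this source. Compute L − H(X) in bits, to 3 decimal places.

Entropy H = −Σ p log₂ p ≈ 2.3155 bits.
Huffman merges: 3/100+9/100→3/25; 11/100+3/25→23/100; 21/100+23/100→11/25; 27/100+29/100→14/25; 11/25+14/25→1. L = 47/20 ≈ 2.3500.
L − H = 2.3500 − 2.3155 = 0.035 bits.

0.035 bits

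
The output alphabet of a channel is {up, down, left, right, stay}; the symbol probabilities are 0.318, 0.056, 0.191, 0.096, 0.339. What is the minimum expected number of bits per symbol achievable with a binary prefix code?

Repeatedly combine the two least-probable nodes; the expected code length is the sum of the merged weights.
merge 7/125 + 12/125 → 19/125
merge 19/125 + 191/1000 → 343/1000
merge 159/500 + 339/1000 → 657/1000
merge 343/1000 + 657/1000 → 1
L = 19/125 + 343/1000 + 657/1000 + 1 = 269/125 = 2.152 bits/symbol.

2.152 bits/symbol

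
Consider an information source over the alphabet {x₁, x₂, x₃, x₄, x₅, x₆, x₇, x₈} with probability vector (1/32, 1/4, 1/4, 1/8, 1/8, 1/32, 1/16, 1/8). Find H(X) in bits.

2.6875 bits

Each probability is a power of 1/2, so log₂(1/p) is an integer.
H = Σ p·log₂(1/p) = 1/32·5 + 1/4·2 + 1/4·2 + 1/8·3 + 1/8·3 + 1/32·5 + 1/16·4 + 1/8·3 = 2.6875 bits.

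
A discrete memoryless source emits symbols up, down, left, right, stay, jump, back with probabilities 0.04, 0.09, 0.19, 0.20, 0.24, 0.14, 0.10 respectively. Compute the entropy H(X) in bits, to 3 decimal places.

H = −Σ pᵢ log₂ pᵢ.
−0.04·log₂(0.04) = 0.1858
−0.09·log₂(0.09) = 0.3127
−0.19·log₂(0.19) = 0.4552
−0.20·log₂(0.20) = 0.4644
−0.24·log₂(0.24) = 0.4941
−0.14·log₂(0.14) = 0.3971
−0.10·log₂(0.10) = 0.3322
Sum ≈ 2.6415 → 2.641 bits.

2.641 bits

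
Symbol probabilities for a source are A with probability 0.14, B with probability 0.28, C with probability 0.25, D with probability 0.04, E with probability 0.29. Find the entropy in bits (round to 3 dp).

H = −Σ pᵢ log₂ pᵢ.
−0.14·log₂(0.14) = 0.3971
−0.28·log₂(0.28) = 0.5142
−0.25·log₂(0.25) = 0.5000
−0.04·log₂(0.04) = 0.1858
−0.29·log₂(0.29) = 0.5179
Sum ≈ 2.1150 → 2.115 bits.

2.115 bits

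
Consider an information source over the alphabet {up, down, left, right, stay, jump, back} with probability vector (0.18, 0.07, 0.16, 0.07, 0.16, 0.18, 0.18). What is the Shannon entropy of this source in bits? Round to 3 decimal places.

2.719 bits

H = −Σ pᵢ log₂ pᵢ.
−0.18·log₂(0.18) = 0.4453
−0.07·log₂(0.07) = 0.2686
−0.16·log₂(0.16) = 0.4230
−0.07·log₂(0.07) = 0.2686
−0.16·log₂(0.16) = 0.4230
−0.18·log₂(0.18) = 0.4453
−0.18·log₂(0.18) = 0.4453
Sum ≈ 2.7191 → 2.719 bits.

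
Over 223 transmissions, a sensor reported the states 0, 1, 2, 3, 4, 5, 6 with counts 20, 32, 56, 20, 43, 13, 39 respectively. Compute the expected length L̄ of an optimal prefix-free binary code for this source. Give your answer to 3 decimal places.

Probabilities are the counts divided by 223.
Repeatedly combine the two least-probable nodes; the expected code length is the sum of the merged weights.
merge 13/223 + 20/223 → 33/223
merge 20/223 + 32/223 → 52/223
merge 33/223 + 39/223 → 72/223
merge 43/223 + 52/223 → 95/223
merge 56/223 + 72/223 → 128/223
merge 95/223 + 128/223 → 1
L = 33/223 + 52/223 + 72/223 + 95/223 + 128/223 + 1 = 603/223 ≈ 2.704 bits/symbol.

2.704 bits/symbol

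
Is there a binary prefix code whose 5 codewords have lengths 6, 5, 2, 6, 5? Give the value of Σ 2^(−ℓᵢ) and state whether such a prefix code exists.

0.34375; yes

With common denominator 2^6 = 64: Σ 2^(−ℓᵢ) = 1/64 + 2/64 + 16/64 + 1/64 + 2/64 = 22/64 = 0.34375.
Kraft's inequality requires Σ ≤ 1; here Σ = 0.34375 ≤ 1, so such a prefix code exists.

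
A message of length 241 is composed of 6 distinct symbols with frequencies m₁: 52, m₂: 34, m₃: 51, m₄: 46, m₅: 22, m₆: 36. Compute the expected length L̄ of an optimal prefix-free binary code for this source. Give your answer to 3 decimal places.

2.573 bits/symbol

Probabilities are the counts divided by 241.
Repeatedly combine the two least-probable nodes; the expected code length is the sum of the merged weights.
merge 22/241 + 34/241 → 56/241
merge 36/241 + 46/241 → 82/241
merge 51/241 + 52/241 → 103/241
merge 56/241 + 82/241 → 138/241
merge 103/241 + 138/241 → 1
L = 56/241 + 82/241 + 103/241 + 138/241 + 1 = 620/241 ≈ 2.573 bits/symbol.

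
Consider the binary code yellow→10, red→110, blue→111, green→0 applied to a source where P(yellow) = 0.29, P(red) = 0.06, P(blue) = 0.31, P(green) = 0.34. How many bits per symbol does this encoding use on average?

2.03 bits/symbol

L̄ = Σ pᵢ·ℓᵢ = 0.29·2 + 0.06·3 + 0.31·3 + 0.34·1 = 2.03 bits/symbol.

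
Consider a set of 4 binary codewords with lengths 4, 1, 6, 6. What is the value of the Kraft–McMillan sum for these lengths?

0.59375

With common denominator 2^6 = 64: Σ 2^(−ℓᵢ) = 4/64 + 32/64 + 1/64 + 1/64 = 38/64 = 0.59375.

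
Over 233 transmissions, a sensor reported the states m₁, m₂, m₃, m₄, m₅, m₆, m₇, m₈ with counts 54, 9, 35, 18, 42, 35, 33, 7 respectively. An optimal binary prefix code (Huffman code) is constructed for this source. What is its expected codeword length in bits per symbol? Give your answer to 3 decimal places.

2.803 bits/symbol

Probabilities are the counts divided by 233.
Repeatedly combine the two least-probable nodes; the expected code length is the sum of the merged weights.
merge 7/233 + 9/233 → 16/233
merge 16/233 + 18/233 → 34/233
merge 33/233 + 34/233 → 67/233
merge 35/233 + 35/233 → 70/233
merge 42/233 + 54/233 → 96/233
merge 67/233 + 70/233 → 137/233
merge 96/233 + 137/233 → 1
L = 16/233 + 34/233 + 67/233 + 70/233 + 96/233 + 137/233 + 1 = 653/233 ≈ 2.803 bits/symbol.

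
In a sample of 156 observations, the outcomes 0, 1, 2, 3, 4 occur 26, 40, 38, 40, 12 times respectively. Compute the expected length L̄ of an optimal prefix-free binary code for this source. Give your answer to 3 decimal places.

2.244 bits/symbol

Probabilities are the counts divided by 156.
Repeatedly combine the two least-probable nodes; the expected code length is the sum of the merged weights.
merge 1/13 + 1/6 → 19/78
merge 19/78 + 19/78 → 19/39
merge 10/39 + 10/39 → 20/39
merge 19/39 + 20/39 → 1
L = 19/78 + 19/39 + 20/39 + 1 = 175/78 ≈ 2.244 bits/symbol.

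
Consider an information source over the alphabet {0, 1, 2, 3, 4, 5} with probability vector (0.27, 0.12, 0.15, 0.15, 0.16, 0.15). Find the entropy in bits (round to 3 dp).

2.532 bits

H = −Σ pᵢ log₂ pᵢ.
−0.27·log₂(0.27) = 0.5100
−0.12·log₂(0.12) = 0.3671
−0.15·log₂(0.15) = 0.4105
−0.15·log₂(0.15) = 0.4105
−0.16·log₂(0.16) = 0.4230
−0.15·log₂(0.15) = 0.4105
Sum ≈ 2.5317 → 2.532 bits.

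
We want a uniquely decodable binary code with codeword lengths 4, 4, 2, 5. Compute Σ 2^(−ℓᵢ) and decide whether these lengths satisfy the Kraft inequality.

0.40625; yes

With common denominator 2^5 = 32: Σ 2^(−ℓᵢ) = 2/32 + 2/32 + 8/32 + 1/32 = 13/32 = 0.40625.
Kraft's inequality requires Σ ≤ 1; here Σ = 0.40625 ≤ 1, so such a prefix code exists.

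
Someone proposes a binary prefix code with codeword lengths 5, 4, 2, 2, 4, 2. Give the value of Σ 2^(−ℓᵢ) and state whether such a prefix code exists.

With common denominator 2^5 = 32: Σ 2^(−ℓᵢ) = 1/32 + 2/32 + 8/32 + 8/32 + 2/32 + 8/32 = 29/32 = 0.90625.
Kraft's inequality requires Σ ≤ 1; here Σ = 0.90625 ≤ 1, so such a prefix code exists.

0.90625; yes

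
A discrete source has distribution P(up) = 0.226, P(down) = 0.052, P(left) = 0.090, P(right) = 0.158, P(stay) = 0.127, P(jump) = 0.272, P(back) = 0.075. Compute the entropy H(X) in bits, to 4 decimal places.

H = −Σ pᵢ log₂ pᵢ.
−0.226·log₂(0.226) = 0.4849
−0.052·log₂(0.052) = 0.2218
−0.090·log₂(0.090) = 0.3127
−0.158·log₂(0.158) = 0.4206
−0.127·log₂(0.127) = 0.3781
−0.272·log₂(0.272) = 0.5109
−0.075·log₂(0.075) = 0.2803
Sum ≈ 2.6092 → 2.6092 bits.

2.6092 bits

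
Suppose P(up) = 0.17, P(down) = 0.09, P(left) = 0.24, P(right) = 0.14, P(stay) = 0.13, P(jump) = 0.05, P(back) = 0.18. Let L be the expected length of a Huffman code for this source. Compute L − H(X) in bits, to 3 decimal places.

0.037 bits

Entropy H = −Σ p log₂ p ≈ 2.6825 bits.
Huffman merges: 1/20+9/100→7/50; 13/100+7/50→27/100; 7/50+17/100→31/100; 9/50+6/25→21/50; 27/100+31/100→29/50; 21/50+29/50→1. L = 68/25 ≈ 2.7200.
L − H = 2.7200 − 2.6825 = 0.037 bits.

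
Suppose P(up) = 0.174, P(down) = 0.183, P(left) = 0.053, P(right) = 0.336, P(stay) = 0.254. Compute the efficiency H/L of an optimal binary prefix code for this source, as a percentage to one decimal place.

Entropy H = −Σ p log₂ p ≈ 2.1428 bits.
Huffman merges: 53/1000+87/500→227/1000; 183/1000+227/1000→41/100; 127/500+42/125→59/100; 41/100+59/100→1. L = 2227/1000 ≈ 2.2270.
Efficiency = H/L = 2.1428/2.2270 = 96.2%.

96.2%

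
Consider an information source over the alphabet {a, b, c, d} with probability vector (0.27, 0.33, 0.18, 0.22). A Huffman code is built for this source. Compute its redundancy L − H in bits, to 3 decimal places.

0.036 bits

Entropy H = −Σ p log₂ p ≈ 1.9637 bits.
Huffman merges: 9/50+11/50→2/5; 27/100+33/100→3/5; 2/5+3/5→1. L = 2 ≈ 2.0000.
L − H = 2.0000 − 1.9637 = 0.036 bits.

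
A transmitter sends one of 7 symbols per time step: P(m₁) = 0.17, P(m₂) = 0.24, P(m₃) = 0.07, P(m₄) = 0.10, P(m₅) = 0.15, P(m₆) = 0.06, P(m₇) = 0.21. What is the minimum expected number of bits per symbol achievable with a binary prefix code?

Repeatedly combine the two least-probable nodes; the expected code length is the sum of the merged weights.
merge 3/50 + 7/100 → 13/100
merge 1/10 + 13/100 → 23/100
merge 3/20 + 17/100 → 8/25
merge 21/100 + 23/100 → 11/25
merge 6/25 + 8/25 → 14/25
merge 11/25 + 14/25 → 1
L = 13/100 + 23/100 + 8/25 + 11/25 + 14/25 + 1 = 67/25 = 2.68 bits/symbol.

2.68 bits/symbol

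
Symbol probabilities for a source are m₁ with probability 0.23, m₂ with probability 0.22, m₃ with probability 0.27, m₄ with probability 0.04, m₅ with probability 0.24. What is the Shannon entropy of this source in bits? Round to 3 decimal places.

H = −Σ pᵢ log₂ pᵢ.
−0.23·log₂(0.23) = 0.4877
−0.22·log₂(0.22) = 0.4806
−0.27·log₂(0.27) = 0.5100
−0.04·log₂(0.04) = 0.1858
−0.24·log₂(0.24) = 0.4941
Sum ≈ 2.1582 → 2.158 bits.

2.158 bits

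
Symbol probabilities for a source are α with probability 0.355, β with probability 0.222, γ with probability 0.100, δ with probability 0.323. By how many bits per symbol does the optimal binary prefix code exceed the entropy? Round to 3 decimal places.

Entropy H = −Σ p log₂ p ≈ 1.8713 bits.
Huffman merges: 1/10+111/500→161/500; 161/500+323/1000→129/200; 71/200+129/200→1. L = 1967/1000 ≈ 1.9670.
L − H = 1.9670 − 1.8713 = 0.096 bits.

0.096 bits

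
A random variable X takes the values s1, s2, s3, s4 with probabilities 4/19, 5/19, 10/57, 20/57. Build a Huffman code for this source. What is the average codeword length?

Repeatedly combine the two least-probable nodes; the expected code length is the sum of the merged weights.
merge 10/57 + 4/19 → 22/57
merge 5/19 + 20/57 → 35/57
merge 22/57 + 35/57 → 1
L = 22/57 + 35/57 + 1 = 2 bits/symbol.

2 bits/symbol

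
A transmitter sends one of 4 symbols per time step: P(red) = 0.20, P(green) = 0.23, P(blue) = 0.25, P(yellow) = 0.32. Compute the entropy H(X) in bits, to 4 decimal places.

1.9781 bits

H = −Σ pᵢ log₂ pᵢ.
−0.20·log₂(0.20) = 0.4644
−0.23·log₂(0.23) = 0.4877
−0.25·log₂(0.25) = 0.5000
−0.32·log₂(0.32) = 0.5260
Sum ≈ 1.9781 → 1.9781 bits.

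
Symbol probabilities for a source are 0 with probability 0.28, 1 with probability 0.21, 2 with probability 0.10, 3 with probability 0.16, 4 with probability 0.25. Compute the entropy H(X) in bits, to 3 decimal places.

H = −Σ pᵢ log₂ pᵢ.
−0.28·log₂(0.28) = 0.5142
−0.21·log₂(0.21) = 0.4728
−0.10·log₂(0.10) = 0.3322
−0.16·log₂(0.16) = 0.4230
−0.25·log₂(0.25) = 0.5000
Sum ≈ 2.2423 → 2.242 bits.

2.242 bits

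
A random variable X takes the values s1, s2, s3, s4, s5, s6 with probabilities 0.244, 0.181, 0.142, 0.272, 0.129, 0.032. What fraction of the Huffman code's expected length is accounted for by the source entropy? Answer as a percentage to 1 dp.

Entropy H = −Σ p log₂ p ≈ 2.3937 bits.
Huffman merges: 4/125+129/1000→161/1000; 71/500+161/1000→303/1000; 181/1000+61/250→17/40; 34/125+303/1000→23/40; 17/40+23/40→1. L = 308/125 ≈ 2.4640.
Efficiency = H/L = 2.3937/2.4640 = 97.1%.

97.1%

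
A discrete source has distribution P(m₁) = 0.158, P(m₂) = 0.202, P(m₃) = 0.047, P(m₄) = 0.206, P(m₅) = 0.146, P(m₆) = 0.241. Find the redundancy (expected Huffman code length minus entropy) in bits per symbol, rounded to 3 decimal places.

Entropy H = −Σ p log₂ p ≈ 2.4636 bits.
Huffman merges: 47/1000+73/500→193/1000; 79/500+193/1000→351/1000; 101/500+103/500→51/125; 241/1000+351/1000→74/125; 51/125+74/125→1. L = 318/125 ≈ 2.5440.
L − H = 2.5440 − 2.4636 = 0.080 bits.

0.080 bits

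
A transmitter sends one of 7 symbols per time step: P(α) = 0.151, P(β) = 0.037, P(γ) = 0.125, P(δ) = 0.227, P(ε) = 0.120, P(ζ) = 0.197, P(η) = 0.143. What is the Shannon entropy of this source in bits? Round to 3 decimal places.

2.678 bits

H = −Σ pᵢ log₂ pᵢ.
−0.151·log₂(0.151) = 0.4118
−0.037·log₂(0.037) = 0.1760
−0.125·log₂(0.125) = 0.3750
−0.227·log₂(0.227) = 0.4856
−0.120·log₂(0.120) = 0.3671
−0.197·log₂(0.197) = 0.4617
−0.143·log₂(0.143) = 0.4012
Sum ≈ 2.6785 → 2.678 bits.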